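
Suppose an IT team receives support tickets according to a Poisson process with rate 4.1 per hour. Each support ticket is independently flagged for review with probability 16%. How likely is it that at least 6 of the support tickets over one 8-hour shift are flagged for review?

Thinning: the support tickets that are flagged for review themselves form a Poisson process with rate 0.16 × 4.1 = 0.656 per hour.
Over the interval, μ = 0.656 × 8 = 5.248 (an 8-hour shift = 8 hours).
P(N ≥ 6) = 1 − P(N ≤ 5) ≈ 0.4275.

0.4275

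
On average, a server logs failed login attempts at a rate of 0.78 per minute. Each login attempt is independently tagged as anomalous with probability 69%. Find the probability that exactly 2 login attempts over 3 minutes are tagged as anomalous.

0.2594

Thinning: the login attempts that are tagged as anomalous themselves form a Poisson process with rate 0.69 × 0.78 = 0.5382 per minute.
Over the interval, μ = 0.5382 × 3 = 1.6146 (3 minutes).
P(N = 2) = e^(−1.6146) · 1.6146^2/2! ≈ 0.2594.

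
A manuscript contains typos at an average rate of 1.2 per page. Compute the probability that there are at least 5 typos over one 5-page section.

0.7149

Over the interval, μ = 1.2 × 5 = 6 (a 5-page section = 5 pages).
P(N ≥ 5) = 1 − P(N ≤ 4) = 1 − Σ_{j=0}^{4} e^(−μ) μ^j/j! ≈ 0.7149.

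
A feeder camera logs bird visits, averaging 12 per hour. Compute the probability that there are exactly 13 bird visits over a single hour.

0.1056

With mean μ = 12 per hour,
P(N = 13) = e^(−μ) μ^13/13! = e^(−12) · 12^13/6227020800 ≈ 0.1056.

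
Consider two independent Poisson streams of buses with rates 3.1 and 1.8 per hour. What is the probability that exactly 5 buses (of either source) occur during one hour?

0.1753

Independent Poisson processes superpose: combined rate λ = 3.1 + 1.8 = 4.9 per hour.
So μ = 4.9.
P(N = 5) = e^(−4.9) · 4.9^5/5! ≈ 0.1753.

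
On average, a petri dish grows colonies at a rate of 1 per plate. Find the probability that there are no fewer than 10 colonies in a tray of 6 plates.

Over the interval, μ = 1 × 6 = 6 (a tray of 6 plates = 6 plates).
P(N ≥ 10) = 1 − P(N ≤ 9) = 1 − Σ_{j=0}^{9} e^(−μ) μ^j/j! ≈ 0.0839.

0.0839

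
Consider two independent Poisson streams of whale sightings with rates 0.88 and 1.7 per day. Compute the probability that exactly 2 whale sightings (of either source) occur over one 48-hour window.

Independent Poisson processes superpose: combined rate λ = 0.88 + 1.7 = 2.58 per day.
Over the interval, μ = 2.58 × 2 = 5.16 (a 48-hour window = 2 days).
P(N = 2) = e^(−5.16) · 5.16^2/2! ≈ 0.0764.

0.0764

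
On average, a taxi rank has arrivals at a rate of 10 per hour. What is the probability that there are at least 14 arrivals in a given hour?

With mean μ = 10 per hour,
P(N ≥ 14) = 1 − P(N ≤ 13) = 1 − Σ_{j=0}^{13} e^(−μ) μ^j/j! ≈ 0.1355.

0.1355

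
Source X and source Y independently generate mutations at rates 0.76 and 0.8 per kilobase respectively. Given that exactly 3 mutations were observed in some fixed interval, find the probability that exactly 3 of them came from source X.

Given the total, each event is independently from source X with probability p = λ_X/(λ_X+λ_Y) = 0.76/1.56 ≈ 0.4872.
So K ~ Binomial(3, 0.76/1.56): P(K = 3) = C(3,3) · (0.76/1.56)^3 · (0.8/1.56)^0 ≈ 0.1156.

0.1156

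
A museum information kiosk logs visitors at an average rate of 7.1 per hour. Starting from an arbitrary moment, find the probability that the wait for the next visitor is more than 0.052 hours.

The wait for the next event is exponential with rate λ = 7.1 per hour.
P(T > 0.052) = e^(−λt) = e^(−7.1 × 0.052) = e^(−0.3692) ≈ 0.6913.

0.6913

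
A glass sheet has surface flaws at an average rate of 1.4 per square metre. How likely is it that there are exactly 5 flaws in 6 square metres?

Over the interval, μ = 1.4 × 6 = 8.4 (6 square metres).
P(N = 5) = e^(−μ) μ^5/5! = e^(−8.4) · 8.4^5/120 ≈ 0.0784.

0.0784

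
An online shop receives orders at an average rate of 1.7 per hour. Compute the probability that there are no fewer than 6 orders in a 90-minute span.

0.0454

Over the interval, μ = 1.7 × 1.5 = 2.55 (a 90-minute span = 1.5 hours).
P(N ≥ 6) = 1 − P(N ≤ 5) = 1 − Σ_{j=0}^{5} e^(−μ) μ^j/j! ≈ 0.0454.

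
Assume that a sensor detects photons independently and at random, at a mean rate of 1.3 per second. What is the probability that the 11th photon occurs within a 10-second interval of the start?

0.7483

Over the interval, μ = 1.3 × 10 = 13 (a 10-second interval = 10 seconds).
The 11th arrival falls in the interval iff at least 11 events occur there: P(S_11 ≤ t) = P(N ≥ 11) = 1 − P(N ≤ 10) ≈ 0.7483.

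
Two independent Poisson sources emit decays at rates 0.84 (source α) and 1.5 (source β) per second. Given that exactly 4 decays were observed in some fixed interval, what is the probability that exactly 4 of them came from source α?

0.0166

Given the total, each event is independently from source α with probability p = λ_α/(λ_α+λ_β) = 0.84/2.34 ≈ 0.3590.
So K ~ Binomial(4, 0.84/2.34): P(K = 4) = C(4,4) · (0.84/2.34)^4 · (1.5/2.34)^0 ≈ 0.0166.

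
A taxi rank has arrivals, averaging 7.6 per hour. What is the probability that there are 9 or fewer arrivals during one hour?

With mean μ = 7.6 per hour,
P(N ≤ 9) = Σ_{j=0}^{9} e^(−μ) μ^j/j! ≈ 0.7649.

0.7649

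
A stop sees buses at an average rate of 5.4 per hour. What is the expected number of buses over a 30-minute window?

E[N] = λt = 5.4 × 0.5 = 2.7 (a 30-minute window = 0.5 hours).

2.7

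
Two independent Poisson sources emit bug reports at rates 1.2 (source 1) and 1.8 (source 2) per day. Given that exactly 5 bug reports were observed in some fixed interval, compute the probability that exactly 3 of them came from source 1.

Given the total, each event is independently from source 1 with probability p = λ_1/(λ_1+λ_2) = 1.2/3 = 0.4000.
So K ~ Binomial(5, 1.2/3): P(K = 3) = C(5,3) · (1.2/3)^3 · (1.8/3)^2 ≈ 0.2304.

0.2304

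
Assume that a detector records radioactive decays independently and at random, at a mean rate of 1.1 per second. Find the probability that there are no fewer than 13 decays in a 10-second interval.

Over the interval, μ = 1.1 × 10 = 11 (a 10-second interval = 10 seconds).
P(N ≥ 13) = 1 − P(N ≤ 12) = 1 − Σ_{j=0}^{12} e^(−μ) μ^j/j! ≈ 0.3113.

0.3113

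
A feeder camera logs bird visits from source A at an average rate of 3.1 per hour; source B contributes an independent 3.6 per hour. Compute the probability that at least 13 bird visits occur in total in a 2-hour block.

Independent Poisson processes superpose: combined rate λ = 3.1 + 3.6 = 6.7 per hour.
Over the interval, μ = 6.7 × 2 = 13.4 (a 2-hour block = 2 hours).
P(N ≥ 13) = 1 − P(N ≤ 12) ≈ 0.5801.

0.5801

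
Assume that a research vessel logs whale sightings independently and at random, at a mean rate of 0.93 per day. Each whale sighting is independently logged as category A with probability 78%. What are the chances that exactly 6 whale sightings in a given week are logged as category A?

0.1484

Thinning: the whale sightings that are logged as category A themselves form a Poisson process with rate 0.78 × 0.93 = 0.7254 per day.
Over the interval, μ = 0.7254 × 7 = 5.0778 (a week = 7 days).
P(N = 6) = e^(−5.0778) · 5.0778^6/6! ≈ 0.1484.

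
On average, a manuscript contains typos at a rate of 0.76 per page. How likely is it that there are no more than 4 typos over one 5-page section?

0.6678

Over the interval, μ = 0.76 × 5 = 3.8 (a 5-page section = 5 pages).
P(N ≤ 4) = Σ_{j=0}^{4} e^(−μ) μ^j/j! ≈ 0.6678.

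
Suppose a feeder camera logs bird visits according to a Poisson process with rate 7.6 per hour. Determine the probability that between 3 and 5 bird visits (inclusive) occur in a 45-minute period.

Over the interval, μ = 7.6 × 0.75 = 5.7 (a 45-minute period = 0.75 hours).
P(3 ≤ N ≤ 5) = Σ_{j=3}^{5} e^(−5.7) · 5.7^j/j! ≈ 0.4182.

0.4182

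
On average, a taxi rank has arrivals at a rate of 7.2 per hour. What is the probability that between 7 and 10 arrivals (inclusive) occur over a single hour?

With mean μ = 7.2 per hour,
P(7 ≤ N ≤ 10) = Σ_{j=7}^{10} e^(−7.2) · 7.2^j/j! ≈ 0.4663.

0.4663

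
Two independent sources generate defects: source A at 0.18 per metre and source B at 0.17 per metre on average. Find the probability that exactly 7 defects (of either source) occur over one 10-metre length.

Independent Poisson processes superpose: combined rate λ = 0.18 + 0.17 = 0.35 per metre.
Over the interval, μ = 0.35 × 10 = 3.5 (a 10-metre length = 10 metres).
P(N = 7) = e^(−3.5) · 3.5^7/7! ≈ 0.0385.

0.0385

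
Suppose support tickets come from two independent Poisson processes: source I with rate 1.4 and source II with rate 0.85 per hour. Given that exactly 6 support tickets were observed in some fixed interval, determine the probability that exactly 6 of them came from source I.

Given the total, each event is independently from source I with probability p = λ_I/(λ_I+λ_II) = 1.4/2.25 ≈ 0.6222.
So K ~ Binomial(6, 1.4/2.25): P(K = 6) = C(6,6) · (1.4/2.25)^6 · (0.85/2.25)^0 ≈ 0.0580.

0.0580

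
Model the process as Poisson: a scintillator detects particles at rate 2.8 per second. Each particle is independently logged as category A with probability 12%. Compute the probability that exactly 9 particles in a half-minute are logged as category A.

0.1241

Thinning: the particles that are logged as category A themselves form a Poisson process with rate 0.12 × 2.8 = 0.336 per second.
Over the interval, μ = 0.336 × 30 = 10.08 (a half-minute = 30 seconds).
P(N = 9) = e^(−10.08) · 10.08^9/9! ≈ 0.1241.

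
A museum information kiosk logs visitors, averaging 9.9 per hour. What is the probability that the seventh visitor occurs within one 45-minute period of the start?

Over the interval, μ = 9.9 × 0.75 = 7.425 (a 45-minute period = 0.75 hours).
The seventh arrival falls in the interval iff at least 7 events occur there: P(S_7 ≤ t) = P(N ≥ 7) = 1 − P(N ≤ 6) ≈ 0.6115.

0.6115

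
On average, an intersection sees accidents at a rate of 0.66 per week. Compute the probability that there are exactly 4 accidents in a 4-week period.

0.1444

Over the interval, μ = 0.66 × 4 = 2.64 (a 4-week period = 4 weeks).
P(N = 4) = e^(−μ) μ^4/4! = e^(−2.64) · 2.64^4/24 ≈ 0.1444.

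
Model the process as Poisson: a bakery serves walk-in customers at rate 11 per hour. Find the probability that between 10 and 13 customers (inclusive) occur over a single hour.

0.4408

With mean μ = 11 per hour,
P(10 ≤ N ≤ 13) = Σ_{j=10}^{13} e^(−11) · 11^j/j! ≈ 0.4408.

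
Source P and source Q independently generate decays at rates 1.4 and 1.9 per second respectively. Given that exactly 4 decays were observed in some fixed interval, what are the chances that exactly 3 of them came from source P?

Given the total, each event is independently from source P with probability p = λ_P/(λ_P+λ_Q) = 1.4/3.3 ≈ 0.4242.
So K ~ Binomial(4, 1.4/3.3): P(K = 3) = C(4,3) · (1.4/3.3)^3 · (1.9/3.3)^1 ≈ 0.1758.

0.1758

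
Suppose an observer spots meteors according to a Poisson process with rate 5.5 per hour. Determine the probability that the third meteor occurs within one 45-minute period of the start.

0.7796

Over the interval, μ = 5.5 × 0.75 = 4.125 (a 45-minute period = 0.75 hours).
The third arrival falls in the interval iff at least 3 events occur there: P(S_3 ≤ t) = P(N ≥ 3) = 1 − P(N ≤ 2) ≈ 0.7796.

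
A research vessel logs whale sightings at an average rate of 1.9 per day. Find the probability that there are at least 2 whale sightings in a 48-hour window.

Over the interval, μ = 1.9 × 2 = 3.8 (a 48-hour window = 2 days).
P(N ≥ 2) = 1 − P(N ≤ 1) = 1 − Σ_{j=0}^{1} e^(−μ) μ^j/j! ≈ 0.8926.

0.8926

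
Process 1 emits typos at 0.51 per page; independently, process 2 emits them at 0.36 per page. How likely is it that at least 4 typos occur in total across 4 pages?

Independent Poisson processes superpose: combined rate λ = 0.51 + 0.36 = 0.87 per page.
Over the interval, μ = 0.87 × 4 = 3.48 (4 pages).
P(N ≥ 4) = 1 − P(N ≤ 3) ≈ 0.4590.

0.4590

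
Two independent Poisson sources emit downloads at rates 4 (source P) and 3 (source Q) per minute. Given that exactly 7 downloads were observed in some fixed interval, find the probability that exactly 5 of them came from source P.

Given the total, each event is independently from source P with probability p = λ_P/(λ_P+λ_Q) = 4/7 ≈ 0.5714.
So K ~ Binomial(7, 4/7): P(K = 5) = C(7,5) · (4/7)^5 · (3/7)^2 ≈ 0.2350.

0.2350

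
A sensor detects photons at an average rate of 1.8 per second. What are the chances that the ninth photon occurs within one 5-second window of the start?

Over the interval, μ = 1.8 × 5 = 9 (a 5-second window = 5 seconds).
The ninth arrival falls in the interval iff at least 9 events occur there: P(S_9 ≤ t) = P(N ≥ 9) = 1 − P(N ≤ 8) ≈ 0.5443.

0.5443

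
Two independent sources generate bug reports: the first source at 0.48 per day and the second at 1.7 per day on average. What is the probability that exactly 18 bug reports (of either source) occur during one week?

Independent Poisson processes superpose: combined rate λ = 0.48 + 1.7 = 2.18 per day.
Over the interval, μ = 2.18 × 7 = 15.26 (a week = 7 days).
P(N = 18) = e^(−15.26) · 15.26^18/18! ≈ 0.0742.

0.0742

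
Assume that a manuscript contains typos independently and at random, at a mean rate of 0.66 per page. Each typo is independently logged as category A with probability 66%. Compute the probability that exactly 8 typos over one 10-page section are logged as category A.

0.0412

Thinning: the typos that are logged as category A themselves form a Poisson process with rate 0.66 × 0.66 = 0.4356 per page.
Over the interval, μ = 0.4356 × 10 = 4.356 (a 10-page section = 10 pages).
P(N = 8) = e^(−4.356) · 4.356^8/8! ≈ 0.0412.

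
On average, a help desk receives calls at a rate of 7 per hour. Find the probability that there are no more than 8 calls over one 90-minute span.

0.2794

Over the interval, μ = 7 × 1.5 = 10.5 (a 90-minute span = 1.5 hours).
P(N ≤ 8) = Σ_{j=0}^{8} e^(−μ) μ^j/j! ≈ 0.2794.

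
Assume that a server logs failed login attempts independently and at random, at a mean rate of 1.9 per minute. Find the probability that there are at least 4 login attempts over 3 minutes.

0.8200

Over the interval, μ = 1.9 × 3 = 5.7 (3 minutes).
P(N ≥ 4) = 1 − P(N ≤ 3) = 1 − Σ_{j=0}^{3} e^(−μ) μ^j/j! ≈ 0.8200.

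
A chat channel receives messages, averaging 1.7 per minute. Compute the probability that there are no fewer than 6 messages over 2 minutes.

Over the interval, μ = 1.7 × 2 = 3.4 (2 minutes).
P(N ≥ 6) = 1 − P(N ≤ 5) = 1 − Σ_{j=0}^{5} e^(−μ) μ^j/j! ≈ 0.1295.

0.1295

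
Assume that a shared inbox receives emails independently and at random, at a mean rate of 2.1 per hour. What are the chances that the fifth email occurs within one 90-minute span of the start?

0.2105

Over the interval, μ = 2.1 × 1.5 = 3.15 (a 90-minute span = 1.5 hours).
The fifth arrival falls in the interval iff at least 5 events occur there: P(S_5 ≤ t) = P(N ≥ 5) = 1 − P(N ≤ 4) ≈ 0.2105.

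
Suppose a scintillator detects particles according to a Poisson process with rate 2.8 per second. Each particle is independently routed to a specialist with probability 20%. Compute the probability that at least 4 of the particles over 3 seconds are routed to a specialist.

0.0902

Thinning: the particles that are routed to a specialist themselves form a Poisson process with rate 0.2 × 2.8 = 0.56 per second.
Over the interval, μ = 0.56 × 3 = 1.68 (3 seconds).
P(N ≥ 4) = 1 − P(N ≤ 3) ≈ 0.0902.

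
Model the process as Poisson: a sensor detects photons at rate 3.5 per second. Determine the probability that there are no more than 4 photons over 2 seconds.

Over the interval, μ = 3.5 × 2 = 7 (2 seconds).
P(N ≤ 4) = Σ_{j=0}^{4} e^(−μ) μ^j/j! ≈ 0.1730.

0.1730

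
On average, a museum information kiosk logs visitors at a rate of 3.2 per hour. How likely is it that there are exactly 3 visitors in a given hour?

With mean μ = 3.2 per hour,
P(N = 3) = e^(−μ) μ^3/3! = e^(−3.2) · 3.2^3/6 ≈ 0.2226.

0.2226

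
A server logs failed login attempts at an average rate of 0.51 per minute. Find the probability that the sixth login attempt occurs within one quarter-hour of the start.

0.7746

Over the interval, μ = 0.51 × 15 = 7.65 (a quarter-hour = 15 minutes).
The sixth arrival falls in the interval iff at least 6 events occur there: P(S_6 ≤ t) = P(N ≥ 6) = 1 − P(N ≤ 5) ≈ 0.7746.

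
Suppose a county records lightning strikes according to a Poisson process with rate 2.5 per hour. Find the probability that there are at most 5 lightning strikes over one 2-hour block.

0.6160

Over the interval, μ = 2.5 × 2 = 5 (a 2-hour block = 2 hours).
P(N ≤ 5) = Σ_{j=0}^{5} e^(−μ) μ^j/j! ≈ 0.6160.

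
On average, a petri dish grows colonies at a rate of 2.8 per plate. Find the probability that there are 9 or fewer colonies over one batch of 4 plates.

0.3192

Over the interval, μ = 2.8 × 4 = 11.2 (a batch of 4 plates = 4 plates).
P(N ≤ 9) = Σ_{j=0}^{9} e^(−μ) μ^j/j! ≈ 0.3192.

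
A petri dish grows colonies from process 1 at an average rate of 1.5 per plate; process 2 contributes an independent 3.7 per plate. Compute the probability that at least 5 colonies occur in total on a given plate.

Independent Poisson processes superpose: combined rate λ = 1.5 + 3.7 = 5.2 per plate.
So μ = 5.2.
P(N ≥ 5) = 1 − P(N ≤ 4) ≈ 0.5939.

0.5939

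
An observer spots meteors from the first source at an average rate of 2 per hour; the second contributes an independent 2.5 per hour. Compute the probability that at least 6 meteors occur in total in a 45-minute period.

Independent Poisson processes superpose: combined rate λ = 2 + 2.5 = 4.5 per hour.
Over the interval, μ = 4.5 × 0.75 = 3.375 (a 45-minute period = 0.75 hours).
P(N ≥ 6) = 1 − P(N ≤ 5) ≈ 0.1263.

0.1263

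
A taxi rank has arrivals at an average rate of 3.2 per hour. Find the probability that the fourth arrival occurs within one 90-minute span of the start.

0.7058

Over the interval, μ = 3.2 × 1.5 = 4.8 (a 90-minute span = 1.5 hours).
The fourth arrival falls in the interval iff at least 4 events occur there: P(S_4 ≤ t) = P(N ≥ 4) = 1 − P(N ≤ 3) ≈ 0.7058.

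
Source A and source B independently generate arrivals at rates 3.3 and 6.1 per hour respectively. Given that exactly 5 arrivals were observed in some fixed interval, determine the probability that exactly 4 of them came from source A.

0.0493

Given the total, each event is independently from source A with probability p = λ_A/(λ_A+λ_B) = 3.3/9.4 ≈ 0.3511.
So K ~ Binomial(5, 3.3/9.4): P(K = 4) = C(5,4) · (3.3/9.4)^4 · (6.1/9.4)^1 ≈ 0.0493.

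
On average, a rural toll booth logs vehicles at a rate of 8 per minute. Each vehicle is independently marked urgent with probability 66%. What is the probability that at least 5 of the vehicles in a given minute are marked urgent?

Thinning: the vehicles that are marked urgent themselves form a Poisson process with rate 0.66 × 8 = 5.28 per minute.
So μ = 5.28.
P(N ≥ 5) = 1 − P(N ≤ 4) ≈ 0.6072.

0.6072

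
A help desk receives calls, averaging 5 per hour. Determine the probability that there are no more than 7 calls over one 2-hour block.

0.2202

Over the interval, μ = 5 × 2 = 10 (a 2-hour block = 2 hours).
P(N ≤ 7) = Σ_{j=0}^{7} e^(−μ) μ^j/j! ≈ 0.2202.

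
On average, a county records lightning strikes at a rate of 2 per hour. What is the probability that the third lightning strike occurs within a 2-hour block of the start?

0.7619

Over the interval, μ = 2 × 2 = 4 (a 2-hour block = 2 hours).
The third arrival falls in the interval iff at least 3 events occur there: P(S_3 ≤ t) = P(N ≥ 3) = 1 − P(N ≤ 2) ≈ 0.7619.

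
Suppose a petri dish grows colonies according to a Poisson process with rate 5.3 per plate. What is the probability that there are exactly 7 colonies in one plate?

0.1163

With mean μ = 5.3 per plate,
P(N = 7) = e^(−μ) μ^7/7! = e^(−5.3) · 5.3^7/5040 ≈ 0.1163.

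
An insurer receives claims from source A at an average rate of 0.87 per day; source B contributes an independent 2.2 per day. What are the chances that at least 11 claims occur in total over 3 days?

Independent Poisson processes superpose: combined rate λ = 0.87 + 2.2 = 3.07 per day.
Over the interval, μ = 3.07 × 3 = 9.21 (3 days).
P(N ≥ 11) = 1 − P(N ≤ 10) ≈ 0.3192.

0.3192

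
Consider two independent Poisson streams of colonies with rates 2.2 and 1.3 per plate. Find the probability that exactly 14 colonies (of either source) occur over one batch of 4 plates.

0.1060

Independent Poisson processes superpose: combined rate λ = 2.2 + 1.3 = 3.5 per plate.
Over the interval, μ = 3.5 × 4 = 14 (a batch of 4 plates = 4 plates).
P(N = 14) = e^(−14) · 14^14/14! ≈ 0.1060.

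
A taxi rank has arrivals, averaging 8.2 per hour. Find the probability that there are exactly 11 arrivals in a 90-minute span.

0.1112

Over the interval, μ = 8.2 × 1.5 = 12.3 (a 90-minute span = 1.5 hours).
P(N = 11) = e^(−μ) μ^11/11! = e^(−12.3) · 12.3^11/39916800 ≈ 0.1112.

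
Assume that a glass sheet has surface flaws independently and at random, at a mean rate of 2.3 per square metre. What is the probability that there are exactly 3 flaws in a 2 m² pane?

Over the interval, μ = 2.3 × 2 = 4.6 (a 2 m² pane = 2 square metres).
P(N = 3) = e^(−μ) μ^3/3! = e^(−4.6) · 4.6^3/6 ≈ 0.1631.

0.1631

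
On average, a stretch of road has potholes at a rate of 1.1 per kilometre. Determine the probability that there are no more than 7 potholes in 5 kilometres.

Over the interval, μ = 1.1 × 5 = 5.5 (5 kilometres).
P(N ≤ 7) = Σ_{j=0}^{7} e^(−μ) μ^j/j! ≈ 0.8095.

0.8095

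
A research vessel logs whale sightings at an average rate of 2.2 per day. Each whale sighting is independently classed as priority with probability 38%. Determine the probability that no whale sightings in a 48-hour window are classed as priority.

0.1879

Thinning: the whale sightings that are classed as priority themselves form a Poisson process with rate 0.38 × 2.2 = 0.836 per day.
Over the interval, μ = 0.836 × 2 = 1.672 (a 48-hour window = 2 days).
P(N = 0) = e^(−1.672) · 1.672^0/0! ≈ 0.1879.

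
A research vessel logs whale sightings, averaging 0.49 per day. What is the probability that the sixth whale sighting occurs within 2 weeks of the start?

0.6811

Over the interval, μ = 0.49 × 14 = 6.86 (2 weeks = 14 days).
The sixth arrival falls in the interval iff at least 6 events occur there: P(S_6 ≤ t) = P(N ≥ 6) = 1 − P(N ≤ 5) ≈ 0.6811.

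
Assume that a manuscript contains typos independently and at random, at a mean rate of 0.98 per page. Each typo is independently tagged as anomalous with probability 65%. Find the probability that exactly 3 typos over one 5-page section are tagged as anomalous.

0.2228

Thinning: the typos that are tagged as anomalous themselves form a Poisson process with rate 0.65 × 0.98 = 0.637 per page.
Over the interval, μ = 0.637 × 5 = 3.185 (a 5-page section = 5 pages).
P(N = 3) = e^(−3.185) · 3.185^3/3! ≈ 0.2228.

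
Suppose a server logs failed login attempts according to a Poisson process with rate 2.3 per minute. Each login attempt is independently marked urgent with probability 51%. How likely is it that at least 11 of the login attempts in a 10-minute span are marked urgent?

0.6238

Thinning: the login attempts that are marked urgent themselves form a Poisson process with rate 0.51 × 2.3 = 1.173 per minute.
Over the interval, μ = 1.173 × 10 = 11.73 (a 10-minute span = 10 minutes).
P(N ≥ 11) = 1 − P(N ≤ 10) ≈ 0.6238.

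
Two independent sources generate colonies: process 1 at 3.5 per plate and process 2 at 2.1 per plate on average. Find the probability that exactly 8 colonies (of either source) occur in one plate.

Independent Poisson processes superpose: combined rate λ = 3.5 + 2.1 = 5.6 per plate.
So μ = 5.6.
P(N = 8) = e^(−5.6) · 5.6^8/8! ≈ 0.0887.

0.0887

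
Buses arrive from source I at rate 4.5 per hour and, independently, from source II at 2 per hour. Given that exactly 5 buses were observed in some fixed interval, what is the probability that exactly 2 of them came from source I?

0.1396

Given the total, each event is independently from source I with probability p = λ_I/(λ_I+λ_II) = 4.5/6.5 ≈ 0.6923.
So K ~ Binomial(5, 4.5/6.5): P(K = 2) = C(5,2) · (4.5/6.5)^2 · (2/6.5)^3 ≈ 0.1396.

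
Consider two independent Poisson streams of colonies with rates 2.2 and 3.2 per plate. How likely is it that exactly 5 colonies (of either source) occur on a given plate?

Independent Poisson processes superpose: combined rate λ = 2.2 + 3.2 = 5.4 per plate.
So μ = 5.4.
P(N = 5) = e^(−5.4) · 5.4^5/5! ≈ 0.1728.

0.1728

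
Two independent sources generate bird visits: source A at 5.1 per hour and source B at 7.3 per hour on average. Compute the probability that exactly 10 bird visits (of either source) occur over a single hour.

Independent Poisson processes superpose: combined rate λ = 5.1 + 7.3 = 12.4 per hour.
So μ = 12.4.
P(N = 10) = e^(−12.4) · 12.4^10/10! ≈ 0.0975.

0.0975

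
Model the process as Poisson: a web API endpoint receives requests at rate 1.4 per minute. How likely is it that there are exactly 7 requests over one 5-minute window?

0.1490

Over the interval, μ = 1.4 × 5 = 7 (a 5-minute window = 5 minutes).
P(N = 7) = e^(−μ) μ^7/7! = e^(−7) · 7^7/5040 ≈ 0.1490.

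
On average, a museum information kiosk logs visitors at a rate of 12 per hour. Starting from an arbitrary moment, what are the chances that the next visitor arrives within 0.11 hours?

0.7329

Inter-arrival times are exponential with rate λ = 12 per hour.
P(T ≤ 0.11) = 1 − e^(−λt) = 1 − e^(−12 × 0.11) = 1 − e^(−1.32) ≈ 0.7329.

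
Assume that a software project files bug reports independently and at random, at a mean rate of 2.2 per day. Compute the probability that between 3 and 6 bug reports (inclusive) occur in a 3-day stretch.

0.4709

Over the interval, μ = 2.2 × 3 = 6.6 (a 3-day stretch = 3 days).
P(3 ≤ N ≤ 6) = Σ_{j=3}^{6} e^(−6.6) · 6.6^j/j! ≈ 0.4709.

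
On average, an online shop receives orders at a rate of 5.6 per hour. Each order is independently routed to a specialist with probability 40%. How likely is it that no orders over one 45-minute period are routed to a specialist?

Thinning: the orders that are routed to a specialist themselves form a Poisson process with rate 0.4 × 5.6 = 2.24 per hour.
Over the interval, μ = 2.24 × 0.75 = 1.68 (a 45-minute period = 0.75 hours).
P(N = 0) = e^(−1.68) · 1.68^0/0! ≈ 0.1864.

0.1864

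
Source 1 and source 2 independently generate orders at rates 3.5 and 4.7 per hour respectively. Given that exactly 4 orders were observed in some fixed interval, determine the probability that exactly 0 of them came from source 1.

Given the total, each event is independently from source 1 with probability p = λ_1/(λ_1+λ_2) = 3.5/8.2 ≈ 0.4268.
So K ~ Binomial(4, 3.5/8.2): P(K = 0) = C(4,0) · (3.5/8.2)^0 · (4.7/8.2)^4 ≈ 0.1079.

0.1079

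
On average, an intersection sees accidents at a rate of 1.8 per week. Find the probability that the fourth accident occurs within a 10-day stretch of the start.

Over the interval, μ = 1.8 × 10/7 ≈ 2.57143 (a 10-day stretch = 10/7 weeks).
The fourth arrival falls in the interval iff at least 4 events occur there: P(S_4 ≤ t) = P(N ≥ 4) = 1 − P(N ≤ 3) ≈ 0.2578.

0.2578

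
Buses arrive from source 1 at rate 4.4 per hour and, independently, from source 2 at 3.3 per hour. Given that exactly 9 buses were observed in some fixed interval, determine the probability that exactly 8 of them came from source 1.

Given the total, each event is independently from source 1 with probability p = λ_1/(λ_1+λ_2) = 4.4/7.7 ≈ 0.5714.
So K ~ Binomial(9, 4.4/7.7): P(K = 8) = C(9,8) · (4.4/7.7)^8 · (3.3/7.7)^1 ≈ 0.0438.

0.0438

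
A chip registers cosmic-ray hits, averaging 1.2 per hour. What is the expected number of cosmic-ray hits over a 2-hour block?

E[N] = λt = 1.2 × 2 = 2.4 (a 2-hour block = 2 hours).

2.4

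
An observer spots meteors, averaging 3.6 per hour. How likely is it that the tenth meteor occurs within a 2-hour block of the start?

Over the interval, μ = 3.6 × 2 = 7.2 (a 2-hour block = 2 hours).
The tenth arrival falls in the interval iff at least 10 events occur there: P(S_10 ≤ t) = P(N ≥ 10) = 1 − P(N ≤ 9) ≈ 0.1904.

0.1904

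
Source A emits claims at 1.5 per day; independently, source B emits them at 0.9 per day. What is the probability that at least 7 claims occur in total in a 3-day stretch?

Independent Poisson processes superpose: combined rate λ = 1.5 + 0.9 = 2.4 per day.
Over the interval, μ = 2.4 × 3 = 7.2 (a 3-day stretch = 3 days).
P(N ≥ 7) = 1 − P(N ≤ 6) ≈ 0.5796.

0.5796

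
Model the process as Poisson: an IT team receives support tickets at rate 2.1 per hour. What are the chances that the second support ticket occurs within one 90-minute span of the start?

0.8222

Over the interval, μ = 2.1 × 1.5 = 3.15 (a 90-minute span = 1.5 hours).
The second arrival falls in the interval iff at least 2 events occur there: P(S_2 ≤ t) = P(N ≥ 2) = 1 − P(N ≤ 1) ≈ 0.8222.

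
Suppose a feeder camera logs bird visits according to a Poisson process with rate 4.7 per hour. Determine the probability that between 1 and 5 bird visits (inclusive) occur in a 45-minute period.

Over the interval, μ = 4.7 × 0.75 = 3.525 (a 45-minute period = 0.75 hours).
P(1 ≤ N ≤ 5) = Σ_{j=1}^{5} e^(−3.525) · 3.525^j/j! ≈ 0.8248.

0.8248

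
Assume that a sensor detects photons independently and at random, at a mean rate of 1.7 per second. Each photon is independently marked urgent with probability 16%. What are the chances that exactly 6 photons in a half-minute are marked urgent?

0.1172

Thinning: the photons that are marked urgent themselves form a Poisson process with rate 0.16 × 1.7 = 0.272 per second.
Over the interval, μ = 0.272 × 30 = 8.16 (a half-minute = 30 seconds).
P(N = 6) = e^(−8.16) · 8.16^6/6! ≈ 0.1172.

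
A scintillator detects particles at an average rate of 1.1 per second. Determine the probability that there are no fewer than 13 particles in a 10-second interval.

0.3113

Over the interval, μ = 1.1 × 10 = 11 (a 10-second interval = 10 seconds).
P(N ≥ 13) = 1 − P(N ≤ 12) = 1 − Σ_{j=0}^{12} e^(−μ) μ^j/j! ≈ 0.3113.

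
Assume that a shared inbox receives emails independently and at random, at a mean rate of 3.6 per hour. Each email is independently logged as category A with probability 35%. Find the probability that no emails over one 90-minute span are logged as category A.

Thinning: the emails that are logged as category A themselves form a Poisson process with rate 0.35 × 3.6 = 1.26 per hour.
Over the interval, μ = 1.26 × 1.5 = 1.89 (a 90-minute span = 1.5 hours).
P(N = 0) = e^(−1.89) · 1.89^0/0! ≈ 0.1511.

0.1511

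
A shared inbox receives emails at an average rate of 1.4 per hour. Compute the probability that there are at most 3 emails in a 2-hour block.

0.6919

Over the interval, μ = 1.4 × 2 = 2.8 (a 2-hour block = 2 hours).
P(N ≤ 3) = Σ_{j=0}^{3} e^(−μ) μ^j/j! ≈ 0.6919.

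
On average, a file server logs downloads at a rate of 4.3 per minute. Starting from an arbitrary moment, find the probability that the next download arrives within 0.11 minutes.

Inter-arrival times are exponential with rate λ = 4.3 per minute.
P(T ≤ 0.11) = 1 − e^(−λt) = 1 − e^(−4.3 × 0.11) = 1 − e^(−0.473) ≈ 0.3769.

0.3769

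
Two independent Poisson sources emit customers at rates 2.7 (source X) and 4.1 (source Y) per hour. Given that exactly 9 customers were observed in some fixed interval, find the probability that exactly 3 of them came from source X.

0.2526

Given the total, each event is independently from source X with probability p = λ_X/(λ_X+λ_Y) = 2.7/6.8 ≈ 0.3971.
So K ~ Binomial(9, 2.7/6.8): P(K = 3) = C(9,3) · (2.7/6.8)^3 · (4.1/6.8)^6 ≈ 0.2526.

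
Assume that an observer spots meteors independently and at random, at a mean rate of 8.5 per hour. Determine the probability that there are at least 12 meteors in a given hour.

0.1513

With mean μ = 8.5 per hour,
P(N ≥ 12) = 1 − P(N ≤ 11) = 1 − Σ_{j=0}^{11} e^(−μ) μ^j/j! ≈ 0.1513.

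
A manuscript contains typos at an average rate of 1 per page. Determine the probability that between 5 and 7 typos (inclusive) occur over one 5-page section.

Over the interval, μ = 1 × 5 = 5 (a 5-page section = 5 pages).
P(5 ≤ N ≤ 7) = Σ_{j=5}^{7} e^(−5) · 5^j/j! ≈ 0.4261.

0.4261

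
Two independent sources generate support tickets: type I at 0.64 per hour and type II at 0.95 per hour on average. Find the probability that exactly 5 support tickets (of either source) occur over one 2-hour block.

0.1127

Independent Poisson processes superpose: combined rate λ = 0.64 + 0.95 = 1.59 per hour.
Over the interval, μ = 1.59 × 2 = 3.18 (a 2-hour block = 2 hours).
P(N = 5) = e^(−3.18) · 3.18^5/5! ≈ 0.1127.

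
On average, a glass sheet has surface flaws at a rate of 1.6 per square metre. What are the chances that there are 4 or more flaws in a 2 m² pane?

Over the interval, μ = 1.6 × 2 = 3.2 (a 2 m² pane = 2 square metres).
P(N ≥ 4) = 1 − P(N ≤ 3) = 1 − Σ_{j=0}^{3} e^(−μ) μ^j/j! ≈ 0.3975.

0.3975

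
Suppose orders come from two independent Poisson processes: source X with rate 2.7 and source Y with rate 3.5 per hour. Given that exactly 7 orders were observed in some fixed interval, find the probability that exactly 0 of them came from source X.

Given the total, each event is independently from source X with probability p = λ_X/(λ_X+λ_Y) = 2.7/6.2 ≈ 0.4355.
So K ~ Binomial(7, 2.7/6.2): P(K = 0) = C(7,0) · (2.7/6.2)^0 · (3.5/6.2)^7 ≈ 0.0183.

0.0183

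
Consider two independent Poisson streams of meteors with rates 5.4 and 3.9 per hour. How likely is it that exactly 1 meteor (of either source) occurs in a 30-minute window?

0.0445

Independent Poisson processes superpose: combined rate λ = 5.4 + 3.9 = 9.3 per hour.
Over the interval, μ = 9.3 × 0.5 = 4.65 (a 30-minute window = 0.5 hours).
P(N = 1) = e^(−4.65) · 4.65^1/1! ≈ 0.0445.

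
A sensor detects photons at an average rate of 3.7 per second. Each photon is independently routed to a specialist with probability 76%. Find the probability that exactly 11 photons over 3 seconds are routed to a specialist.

0.0837

Thinning: the photons that are routed to a specialist themselves form a Poisson process with rate 0.76 × 3.7 = 2.812 per second.
Over the interval, μ = 2.812 × 3 = 8.436 (3 seconds).
P(N = 11) = e^(−8.436) · 8.436^11/11! ≈ 0.0837.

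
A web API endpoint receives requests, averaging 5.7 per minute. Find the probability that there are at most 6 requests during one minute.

0.6544

With mean μ = 5.7 per minute,
P(N ≤ 6) = Σ_{j=0}^{6} e^(−μ) μ^j/j! ≈ 0.6544.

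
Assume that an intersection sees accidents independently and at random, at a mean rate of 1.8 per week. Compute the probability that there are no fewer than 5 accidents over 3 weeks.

Over the interval, μ = 1.8 × 3 = 5.4 (3 weeks).
P(N ≥ 5) = 1 − P(N ≤ 4) = 1 − Σ_{j=0}^{4} e^(−μ) μ^j/j! ≈ 0.6267.

0.6267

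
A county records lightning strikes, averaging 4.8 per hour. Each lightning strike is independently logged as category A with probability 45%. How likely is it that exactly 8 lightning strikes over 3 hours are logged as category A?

Thinning: the lightning strikes that are logged as category A themselves form a Poisson process with rate 0.45 × 4.8 = 2.16 per hour.
Over the interval, μ = 2.16 × 3 = 6.48 (3 hours).
P(N = 8) = e^(−6.48) · 6.48^8/8! ≈ 0.1183.

0.1183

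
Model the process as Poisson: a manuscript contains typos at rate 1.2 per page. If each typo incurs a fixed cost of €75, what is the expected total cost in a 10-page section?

E[N] = 1.2 × 10 = 12 (a 10-page section = 10 pages); E[cost] = 12 × €75 = €900.

€900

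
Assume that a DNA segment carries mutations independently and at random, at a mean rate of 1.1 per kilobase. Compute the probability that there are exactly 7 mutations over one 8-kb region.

0.1222

Over the interval, μ = 1.1 × 8 = 8.8 (an 8-kb region = 8 kilobases).
P(N = 7) = e^(−μ) μ^7/7! = e^(−8.8) · 8.8^7/5040 ≈ 0.1222.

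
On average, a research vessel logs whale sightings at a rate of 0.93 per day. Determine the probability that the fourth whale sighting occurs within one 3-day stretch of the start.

0.3058

Over the interval, μ = 0.93 × 3 = 2.79 (a 3-day stretch = 3 days).
The fourth arrival falls in the interval iff at least 4 events occur there: P(S_4 ≤ t) = P(N ≥ 4) = 1 − P(N ≤ 3) ≈ 0.3058.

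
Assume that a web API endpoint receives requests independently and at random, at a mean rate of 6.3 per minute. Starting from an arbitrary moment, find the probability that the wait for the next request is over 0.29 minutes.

0.1609

The wait for the next event is exponential with rate λ = 6.3 per minute.
P(T > 0.29) = e^(−λt) = e^(−6.3 × 0.29) = e^(−1.827) ≈ 0.1609.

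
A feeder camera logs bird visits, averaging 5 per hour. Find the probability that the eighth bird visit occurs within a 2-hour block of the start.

0.7798

Over the interval, μ = 5 × 2 = 10 (a 2-hour block = 2 hours).
The eighth arrival falls in the interval iff at least 8 events occur there: P(S_8 ≤ t) = P(N ≥ 8) = 1 − P(N ≤ 7) ≈ 0.7798.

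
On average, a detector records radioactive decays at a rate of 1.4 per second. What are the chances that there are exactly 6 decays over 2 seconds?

Over the interval, μ = 1.4 × 2 = 2.8 (2 seconds).
P(N = 6) = e^(−μ) μ^6/6! = e^(−2.8) · 2.8^6/720 ≈ 0.0407.

0.0407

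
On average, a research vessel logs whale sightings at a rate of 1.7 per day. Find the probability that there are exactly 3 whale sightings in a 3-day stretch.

Over the interval, μ = 1.7 × 3 = 5.1 (a 3-day stretch = 3 days).
P(N = 3) = e^(−μ) μ^3/3! = e^(−5.1) · 5.1^3/6 ≈ 0.1348.

0.1348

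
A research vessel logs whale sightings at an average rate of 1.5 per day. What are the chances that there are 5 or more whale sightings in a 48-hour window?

0.1847

Over the interval, μ = 1.5 × 2 = 3 (a 48-hour window = 2 days).
P(N ≥ 5) = 1 − P(N ≤ 4) = 1 − Σ_{j=0}^{4} e^(−μ) μ^j/j! ≈ 0.1847.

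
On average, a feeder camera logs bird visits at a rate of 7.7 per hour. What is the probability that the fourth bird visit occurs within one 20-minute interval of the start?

0.2568

Over the interval, μ = 7.7 × 1/3 ≈ 2.56667 (a 20-minute interval = 1/3 hours).
The fourth arrival falls in the interval iff at least 4 events occur there: P(S_4 ≤ t) = P(N ≥ 4) = 1 − P(N ≤ 3) ≈ 0.2568.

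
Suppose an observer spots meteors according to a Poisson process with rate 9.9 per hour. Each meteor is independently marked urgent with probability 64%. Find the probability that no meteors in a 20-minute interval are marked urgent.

Thinning: the meteors that are marked urgent themselves form a Poisson process with rate 0.64 × 9.9 = 6.336 per hour.
Over the interval, μ = 6.336 × 1/3 = 2.112 (a 20-minute interval = 1/3 hours).
P(N = 0) = e^(−2.112) · 2.112^0/0! ≈ 0.1210.

0.1210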